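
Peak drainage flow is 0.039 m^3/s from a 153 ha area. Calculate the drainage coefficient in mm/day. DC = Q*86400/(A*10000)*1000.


DC = Q * 86400 / (A * 10000) * 1000
DC = 0.039 * 86400 / (153 * 10000) * 1000
DC = 3369600.0000 / 1530000

2.2024 mm/day


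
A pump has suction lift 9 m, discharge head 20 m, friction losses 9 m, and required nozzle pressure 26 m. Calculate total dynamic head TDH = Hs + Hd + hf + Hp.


TDH = Hs + Hd + hf + Hp = 9 + 20 + 9 + 26 = 64

64 m


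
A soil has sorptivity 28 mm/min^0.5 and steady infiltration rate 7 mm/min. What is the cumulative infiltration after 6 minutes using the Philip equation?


F = S*sqrt(t) + A*t
F = 28*sqrt(6) + 7*6
F = 28*2.449490 + 42

110.5857 mm


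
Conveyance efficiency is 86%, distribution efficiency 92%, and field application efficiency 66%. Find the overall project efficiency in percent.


Ec = 0.86, Eb = 0.92, Ea = 0.66
E = 0.86 * 0.92 * 0.66 * 100 = 52.2192%

52.2192 %


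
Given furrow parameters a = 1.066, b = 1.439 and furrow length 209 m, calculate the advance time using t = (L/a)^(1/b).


t = (L/a)^(1/b)
t = (209/1.066)^(1/1.439)
t = 196.060038^(1/1.439)

39.1781 min


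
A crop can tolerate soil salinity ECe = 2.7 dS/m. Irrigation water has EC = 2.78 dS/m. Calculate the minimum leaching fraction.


LR = ECiw / (5*ECe - ECiw)
LR = 2.78 / (5*2.7 - 2.78)
LR = 2.78 / 10.7200

0.2593


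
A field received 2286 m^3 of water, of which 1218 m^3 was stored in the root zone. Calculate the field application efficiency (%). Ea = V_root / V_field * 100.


Ea = V_root / V_field * 100 = 1218 / 2286 * 100 = 53.2808%

53.2808 %


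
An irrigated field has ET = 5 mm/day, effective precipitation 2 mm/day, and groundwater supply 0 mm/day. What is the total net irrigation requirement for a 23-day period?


Daily deficit = ET - Pe - GW = 5 - 2 - 0 = 3 mm/day
NIR = 3 * 23 = 69 mm

69.0000 mm


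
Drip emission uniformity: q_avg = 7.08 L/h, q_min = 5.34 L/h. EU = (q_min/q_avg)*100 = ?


EU = (q_min/q_avg)*100 = (5.34/7.08)*100 = 75.4237%

75.4237 %


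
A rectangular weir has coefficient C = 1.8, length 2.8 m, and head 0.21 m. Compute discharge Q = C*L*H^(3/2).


Q = C * L * H^(3/2) = 1.8 * 2.8 * 0.21^1.5 = 1.8 * 2.8 * 0.096234

0.4850 m^3/s


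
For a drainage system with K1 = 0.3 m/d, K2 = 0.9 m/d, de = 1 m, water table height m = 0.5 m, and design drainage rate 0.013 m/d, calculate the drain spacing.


S^2 = 8*K2*de*m/q + 4*K1*m^2/q
S^2 = 8*0.9*1*0.5/0.013 + 4*0.3*0.5^2/0.013
S = sqrt(300.0000)

17.3205 m


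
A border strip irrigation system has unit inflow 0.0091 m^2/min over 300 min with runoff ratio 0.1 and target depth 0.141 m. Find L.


L = q*t/((1+r)*Z)
L = 0.0091*300/((1+0.1)*0.141)
L = 2.73/0.1551

17.6015 m


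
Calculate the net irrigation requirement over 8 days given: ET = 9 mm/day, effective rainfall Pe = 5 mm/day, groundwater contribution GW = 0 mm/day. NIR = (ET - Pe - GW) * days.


Daily deficit = ET - Pe - GW = 9 - 5 - 0 = 4 mm/day
NIR = 4 * 8 = 32 mm

32.0000 mm


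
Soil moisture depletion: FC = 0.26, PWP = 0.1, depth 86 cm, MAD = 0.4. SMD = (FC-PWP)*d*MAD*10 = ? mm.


SMD = (FC - PWP) * d * MAD * 10
SMD = (0.26 - 0.1) * 86 * 0.4 * 10
SMD = 0.1600 * 86 * 0.4 * 10

55.0400 mm


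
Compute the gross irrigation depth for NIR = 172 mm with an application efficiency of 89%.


Ea = 89% = 0.89
GID = NIR / Ea = 172 / 0.89 = 193.2584 mm

193.2584 mm


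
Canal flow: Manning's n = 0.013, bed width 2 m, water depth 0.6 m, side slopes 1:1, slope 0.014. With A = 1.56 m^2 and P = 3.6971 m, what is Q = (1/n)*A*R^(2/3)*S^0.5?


R = A/P = 1.56/3.6971 = 0.421952
Q = (1/0.013) * 1.56 * 0.421952^(2/3) * 0.014^0.5

7.9877 m^3/s


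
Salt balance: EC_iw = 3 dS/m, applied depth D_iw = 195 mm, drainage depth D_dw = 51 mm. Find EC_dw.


EC_dw = EC_iw * D_iw / D_dw
EC_dw = 3 * 195 / 51
EC_dw = 585 / 51

11.4706 dS/m


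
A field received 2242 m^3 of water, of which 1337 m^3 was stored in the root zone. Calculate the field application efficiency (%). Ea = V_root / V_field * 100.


Ea = V_root / V_field * 100 = 1337 / 2242 * 100 = 59.6343%

59.6343 %


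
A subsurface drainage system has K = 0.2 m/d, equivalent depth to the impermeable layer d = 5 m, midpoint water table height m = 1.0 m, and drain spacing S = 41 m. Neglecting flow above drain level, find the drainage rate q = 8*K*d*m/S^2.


q = 8*K*d*m/S^2
q = 8*0.2*5*1.0/41^2
q = 8.0000 / 1681

0.0048 m/d


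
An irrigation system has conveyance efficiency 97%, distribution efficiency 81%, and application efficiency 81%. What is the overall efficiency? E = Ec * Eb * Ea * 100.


Ec = 0.97, Eb = 0.81, Ea = 0.81
E = 0.97 * 0.81 * 0.81 * 100 = 63.6417%

63.6417 %


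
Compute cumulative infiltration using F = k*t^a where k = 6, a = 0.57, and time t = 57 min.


F = k * t^a = 6 * 57^0.57
F = 6 * 10.019560

60.1174 mm


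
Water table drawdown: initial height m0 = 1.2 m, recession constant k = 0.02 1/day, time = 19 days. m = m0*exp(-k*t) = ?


m = m0 * exp(-k*t)
m = 1.2 * exp(-0.02 * 19)
m = 1.2 * exp(-0.3800)

0.8206 m


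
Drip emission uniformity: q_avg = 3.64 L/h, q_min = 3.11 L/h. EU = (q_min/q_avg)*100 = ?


EU = (q_min/q_avg)*100 = (3.11/3.64)*100 = 85.4396%

85.4396 %


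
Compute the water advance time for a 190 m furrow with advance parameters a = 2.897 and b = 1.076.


t = (L/a)^(1/b)
t = (190/2.897)^(1/1.076)
t = 65.585088^(1/1.076)

48.8068 min


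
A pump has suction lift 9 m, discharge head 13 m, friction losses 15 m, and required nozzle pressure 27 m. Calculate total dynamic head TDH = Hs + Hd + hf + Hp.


TDH = Hs + Hd + hf + Hp = 9 + 13 + 15 + 27 = 64

64 m


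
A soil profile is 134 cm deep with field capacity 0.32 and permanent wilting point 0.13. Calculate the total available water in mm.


AWC = (FC - PWP) * d * 10
AWC = (0.32 - 0.13) * 134 * 10
AWC = 0.1900 * 134 * 10

254.6000 mm


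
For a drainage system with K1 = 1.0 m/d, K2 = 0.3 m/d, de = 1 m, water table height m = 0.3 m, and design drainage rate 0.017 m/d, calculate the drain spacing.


S^2 = 8*K2*de*m/q + 4*K1*m^2/q
S^2 = 8*0.3*1*0.3/0.017 + 4*1.0*0.3^2/0.017
S = sqrt(63.5294)

7.9705 m


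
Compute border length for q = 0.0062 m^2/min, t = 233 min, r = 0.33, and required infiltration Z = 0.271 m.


L = q*t/((1+r)*Z)
L = 0.0062*233/((1+0.33)*0.271)
L = 1.4446/0.36043

4.0080 m


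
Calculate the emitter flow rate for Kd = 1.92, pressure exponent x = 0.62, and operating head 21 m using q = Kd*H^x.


q = Kd * H^x = 1.92 * 21^0.62 = 1.92 * 6.603527

12.6788 L/h


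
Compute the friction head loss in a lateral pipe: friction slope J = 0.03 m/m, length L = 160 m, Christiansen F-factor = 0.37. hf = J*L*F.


hf = J * L * F = 0.03 * 160 * 0.37 = 1.7760 m

1.7760 m


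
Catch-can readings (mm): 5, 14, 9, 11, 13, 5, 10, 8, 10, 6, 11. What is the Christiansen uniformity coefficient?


mean = 9.272727 mm
MAD = 2.429752 mm
CU = (1 - 2.429752/9.272727)*100

73.7968 %


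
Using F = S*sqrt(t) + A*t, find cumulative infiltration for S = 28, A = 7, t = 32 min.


F = S*sqrt(t) + A*t
F = 28*sqrt(32) + 7*32
F = 28*5.656854 + 224

382.3919 mm


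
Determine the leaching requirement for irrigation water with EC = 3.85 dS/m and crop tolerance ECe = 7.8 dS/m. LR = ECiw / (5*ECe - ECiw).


LR = ECiw / (5*ECe - ECiw)
LR = 3.85 / (5*7.8 - 3.85)
LR = 3.85 / 35.1500

0.1095


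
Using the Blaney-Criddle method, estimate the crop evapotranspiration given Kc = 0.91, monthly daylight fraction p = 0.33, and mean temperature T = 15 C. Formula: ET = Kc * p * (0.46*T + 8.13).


ET = Kc * p * (0.46*T + 8.13)
ET = 0.91 * 0.33 * (0.46*15 + 8.13)
ET = 0.91 * 0.33 * 15.0300

4.5135 mm/day


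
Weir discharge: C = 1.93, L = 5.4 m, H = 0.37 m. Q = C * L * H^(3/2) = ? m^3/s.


Q = C * L * H^(3/2) = 1.93 * 5.4 * 0.37^1.5 = 1.93 * 5.4 * 0.225062

2.3456 m^3/s


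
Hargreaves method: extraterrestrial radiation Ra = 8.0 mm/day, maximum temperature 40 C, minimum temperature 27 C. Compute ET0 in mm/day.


Tmean = (Tmax + Tmin)/2 = (40 + 27)/2 = 33.5
ET0 = 0.0023 * 8.0 * (33.5 + 17.8) * sqrt(40 - 27)
ET0 = 0.0023 * 8.0 * 51.3 * 3.605551

3.4034 mm/day


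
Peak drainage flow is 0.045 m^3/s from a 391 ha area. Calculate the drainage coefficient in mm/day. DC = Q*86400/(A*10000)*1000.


DC = Q * 86400 / (A * 10000) * 1000
DC = 0.045 * 86400 / (391 * 10000) * 1000
DC = 3888000.0000 / 3910000

0.9944 mm/day


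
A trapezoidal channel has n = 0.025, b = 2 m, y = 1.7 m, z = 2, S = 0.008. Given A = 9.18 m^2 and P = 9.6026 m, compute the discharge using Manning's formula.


R = A/P = 9.18/9.6026 = 0.955991
Q = (1/0.025) * 9.18 * 0.955991^(2/3) * 0.008^0.5

31.8726 m^3/s


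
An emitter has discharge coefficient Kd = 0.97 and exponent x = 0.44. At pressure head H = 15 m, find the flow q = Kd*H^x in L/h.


q = Kd * H^x = 0.97 * 15^0.44 = 0.97 * 3.292154

3.1934 L/h


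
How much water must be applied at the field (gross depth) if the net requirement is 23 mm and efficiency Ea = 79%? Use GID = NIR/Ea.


Ea = 79% = 0.79
GID = NIR / Ea = 23 / 0.79 = 29.1139 mm

29.1139 mm


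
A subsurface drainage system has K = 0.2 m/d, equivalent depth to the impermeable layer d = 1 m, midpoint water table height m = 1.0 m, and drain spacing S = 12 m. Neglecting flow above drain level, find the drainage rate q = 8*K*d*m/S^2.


q = 8*K*d*m/S^2
q = 8*0.2*1*1.0/12^2
q = 1.6000 / 144

0.0111 m/d


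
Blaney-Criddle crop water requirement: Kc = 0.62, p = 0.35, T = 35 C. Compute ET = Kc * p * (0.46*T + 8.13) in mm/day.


ET = Kc * p * (0.46*T + 8.13)
ET = 0.62 * 0.35 * (0.46*35 + 8.13)
ET = 0.62 * 0.35 * 24.2300

5.2579 mm/day


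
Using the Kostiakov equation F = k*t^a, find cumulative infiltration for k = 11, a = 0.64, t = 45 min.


F = k * t^a = 11 * 45^0.64
F = 11 * 11.430257

125.7328 mm


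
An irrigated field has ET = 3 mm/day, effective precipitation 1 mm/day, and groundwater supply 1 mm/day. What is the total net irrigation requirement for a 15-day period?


Daily deficit = ET - Pe - GW = 3 - 1 - 1 = 1 mm/day
NIR = 1 * 15 = 15 mm

15.0000 mm


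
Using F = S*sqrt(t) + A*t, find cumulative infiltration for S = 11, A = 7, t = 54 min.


F = S*sqrt(t) + A*t
F = 11*sqrt(54) + 7*54
F = 11*7.348469 + 378

458.8332 mm


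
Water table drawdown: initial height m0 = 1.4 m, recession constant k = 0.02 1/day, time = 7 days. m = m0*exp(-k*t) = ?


m = m0 * exp(-k*t)
m = 1.4 * exp(-0.02 * 7)
m = 1.4 * exp(-0.1400)

1.2171 m


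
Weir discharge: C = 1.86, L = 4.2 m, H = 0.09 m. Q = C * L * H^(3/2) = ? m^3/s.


Q = C * L * H^(3/2) = 1.86 * 4.2 * 0.09^1.5 = 1.86 * 4.2 * 0.027000

0.2109 m^3/s


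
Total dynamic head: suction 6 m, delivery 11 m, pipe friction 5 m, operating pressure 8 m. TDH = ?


TDH = Hs + Hd + hf + Hp = 6 + 11 + 5 + 8 = 30

30 m


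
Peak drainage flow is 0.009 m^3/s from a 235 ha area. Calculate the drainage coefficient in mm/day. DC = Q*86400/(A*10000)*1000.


DC = Q * 86400 / (A * 10000) * 1000
DC = 0.009 * 86400 / (235 * 10000) * 1000
DC = 777600.0000 / 2350000

0.3309 mm/day


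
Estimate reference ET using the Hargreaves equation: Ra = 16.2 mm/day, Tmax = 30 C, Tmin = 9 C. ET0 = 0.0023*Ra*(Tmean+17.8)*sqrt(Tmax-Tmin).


Tmean = (Tmax + Tmin)/2 = (30 + 9)/2 = 19.5
ET0 = 0.0023 * 16.2 * (19.5 + 17.8) * sqrt(30 - 9)
ET0 = 0.0023 * 16.2 * 37.3 * 4.582576

6.3689 mm/day


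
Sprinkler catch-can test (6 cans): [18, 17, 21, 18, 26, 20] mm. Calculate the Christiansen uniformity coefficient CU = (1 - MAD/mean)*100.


mean = 20.000000 mm
MAD = 2.333333 mm
CU = (1 - 2.333333/20.000000)*100

88.3333 %


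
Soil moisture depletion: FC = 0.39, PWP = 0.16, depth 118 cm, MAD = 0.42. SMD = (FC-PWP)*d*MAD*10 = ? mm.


SMD = (FC - PWP) * d * MAD * 10
SMD = (0.39 - 0.16) * 118 * 0.42 * 10
SMD = 0.2300 * 118 * 0.42 * 10

113.9880 mm


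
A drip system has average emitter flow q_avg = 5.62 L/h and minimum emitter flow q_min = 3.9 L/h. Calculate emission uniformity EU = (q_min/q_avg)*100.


EU = (q_min/q_avg)*100 = (3.9/5.62)*100 = 69.3950%

69.3950 %


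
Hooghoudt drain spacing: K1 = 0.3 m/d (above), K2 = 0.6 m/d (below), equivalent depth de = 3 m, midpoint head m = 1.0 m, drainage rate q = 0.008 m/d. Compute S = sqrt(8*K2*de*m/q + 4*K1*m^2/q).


S^2 = 8*K2*de*m/q + 4*K1*m^2/q
S^2 = 8*0.6*3*1.0/0.008 + 4*0.3*1.0^2/0.008
S = sqrt(1950.0000)

44.1588 m


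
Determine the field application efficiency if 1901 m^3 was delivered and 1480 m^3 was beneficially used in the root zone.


Ea = V_root / V_field * 100 = 1480 / 1901 * 100 = 77.8538%

77.8538 %


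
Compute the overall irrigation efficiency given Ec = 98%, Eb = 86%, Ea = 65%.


Ec = 0.98, Eb = 0.86, Ea = 0.65
E = 0.98 * 0.86 * 0.65 * 100 = 54.7820%

54.7820 %


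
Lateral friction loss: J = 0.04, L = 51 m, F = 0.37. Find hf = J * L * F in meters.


hf = J * L * F = 0.04 * 51 * 0.37 = 0.7548 m

0.7548 m


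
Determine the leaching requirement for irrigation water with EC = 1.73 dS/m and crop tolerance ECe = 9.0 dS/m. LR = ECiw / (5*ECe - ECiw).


LR = ECiw / (5*ECe - ECiw)
LR = 1.73 / (5*9.0 - 1.73)
LR = 1.73 / 43.2700

0.0400


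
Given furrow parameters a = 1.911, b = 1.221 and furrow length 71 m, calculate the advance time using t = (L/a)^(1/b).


t = (L/a)^(1/b)
t = (71/1.911)^(1/1.221)
t = 37.153323^(1/1.221)

19.3121 min


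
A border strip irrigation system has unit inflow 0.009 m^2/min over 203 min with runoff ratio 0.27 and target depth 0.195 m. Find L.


L = q*t/((1+r)*Z)
L = 0.009*203/((1+0.27)*0.195)
L = 1.827/0.24765

7.3773 m


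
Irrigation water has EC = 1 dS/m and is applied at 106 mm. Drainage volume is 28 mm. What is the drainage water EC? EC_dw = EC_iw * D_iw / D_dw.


EC_dw = EC_iw * D_iw / D_dw
EC_dw = 1 * 106 / 28
EC_dw = 106 / 28

3.7857 dS/m


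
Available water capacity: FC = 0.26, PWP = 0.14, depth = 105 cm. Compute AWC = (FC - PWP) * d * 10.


AWC = (FC - PWP) * d * 10
AWC = (0.26 - 0.14) * 105 * 10
AWC = 0.1200 * 105 * 10

126.0000 mm


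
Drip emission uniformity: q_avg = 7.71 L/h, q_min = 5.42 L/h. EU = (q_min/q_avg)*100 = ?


EU = (q_min/q_avg)*100 = (5.42/7.71)*100 = 70.2983%

70.2983 %


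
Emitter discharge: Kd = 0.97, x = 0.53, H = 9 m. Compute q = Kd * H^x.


q = Kd * H^x = 0.97 * 9^0.53 = 0.97 * 3.204413

3.1083 L/h


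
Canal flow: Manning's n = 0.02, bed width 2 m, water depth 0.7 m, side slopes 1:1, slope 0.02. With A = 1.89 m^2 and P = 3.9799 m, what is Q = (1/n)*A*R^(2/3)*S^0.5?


R = A/P = 1.89/3.9799 = 0.474886
Q = (1/0.02) * 1.89 * 0.474886^(2/3) * 0.02^0.5

8.1347 m^3/s


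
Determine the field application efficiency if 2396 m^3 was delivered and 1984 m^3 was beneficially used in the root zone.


Ea = V_root / V_field * 100 = 1984 / 2396 * 100 = 82.8047%

82.8047 %


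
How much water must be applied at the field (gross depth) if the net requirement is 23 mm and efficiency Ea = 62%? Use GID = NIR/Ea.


Ea = 62% = 0.62
GID = NIR / Ea = 23 / 0.62 = 37.0968 mm

37.0968 mm


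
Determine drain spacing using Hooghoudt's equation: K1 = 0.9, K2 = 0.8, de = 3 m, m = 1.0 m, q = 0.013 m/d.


S^2 = 8*K2*de*m/q + 4*K1*m^2/q
S^2 = 8*0.8*3*1.0/0.013 + 4*0.9*1.0^2/0.013
S = sqrt(1753.8462)

41.8789 m


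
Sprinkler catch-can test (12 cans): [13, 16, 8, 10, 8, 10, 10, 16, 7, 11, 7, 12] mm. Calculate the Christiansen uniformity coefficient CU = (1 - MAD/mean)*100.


mean = 10.666667 mm
MAD = 2.444444 mm
CU = (1 - 2.444444/10.666667)*100

77.0833 %


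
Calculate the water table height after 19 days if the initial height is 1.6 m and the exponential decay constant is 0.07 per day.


m = m0 * exp(-k*t)
m = 1.6 * exp(-0.07 * 19)
m = 1.6 * exp(-1.3300)

0.4232 m


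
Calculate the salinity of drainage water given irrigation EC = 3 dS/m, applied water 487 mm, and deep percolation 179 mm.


EC_dw = EC_iw * D_iw / D_dw
EC_dw = 3 * 487 / 179
EC_dw = 1461 / 179

8.1620 dS/m


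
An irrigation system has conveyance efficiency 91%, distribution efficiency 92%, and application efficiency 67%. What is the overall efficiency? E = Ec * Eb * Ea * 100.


Ec = 0.91, Eb = 0.92, Ea = 0.67
E = 0.91 * 0.92 * 0.67 * 100 = 56.0924%

56.0924 %


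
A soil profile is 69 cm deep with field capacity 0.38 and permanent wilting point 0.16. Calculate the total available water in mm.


AWC = (FC - PWP) * d * 10
AWC = (0.38 - 0.16) * 69 * 10
AWC = 0.2200 * 69 * 10

151.8000 mm


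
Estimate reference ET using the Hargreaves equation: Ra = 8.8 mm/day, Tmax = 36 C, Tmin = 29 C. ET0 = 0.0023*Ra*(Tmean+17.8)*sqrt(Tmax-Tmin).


Tmean = (Tmax + Tmin)/2 = (36 + 29)/2 = 32.5
ET0 = 0.0023 * 8.8 * (32.5 + 17.8) * sqrt(36 - 29)
ET0 = 0.0023 * 8.8 * 50.3 * 2.645751

2.6936 mm/day


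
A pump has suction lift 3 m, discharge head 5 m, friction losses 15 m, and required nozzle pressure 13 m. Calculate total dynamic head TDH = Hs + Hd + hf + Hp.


TDH = Hs + Hd + hf + Hp = 3 + 5 + 15 + 13 = 36

36 m


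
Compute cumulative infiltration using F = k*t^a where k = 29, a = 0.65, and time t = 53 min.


F = k * t^a = 29 * 53^0.65
F = 29 * 13.206244

382.9811 mm


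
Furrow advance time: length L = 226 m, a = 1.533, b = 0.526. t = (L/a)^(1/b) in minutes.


t = (L/a)^(1/b)
t = (226/1.533)^(1/0.526)
t = 147.423353^(1/0.526)

13266.2932 min


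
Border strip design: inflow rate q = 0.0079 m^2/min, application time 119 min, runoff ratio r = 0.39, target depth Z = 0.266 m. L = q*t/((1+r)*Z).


L = q*t/((1+r)*Z)
L = 0.0079*119/((1+0.39)*0.266)
L = 0.9401/0.36974

2.5426 m


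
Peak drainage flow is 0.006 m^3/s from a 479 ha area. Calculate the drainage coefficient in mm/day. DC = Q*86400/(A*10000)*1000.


DC = Q * 86400 / (A * 10000) * 1000
DC = 0.006 * 86400 / (479 * 10000) * 1000
DC = 518400.0000 / 4790000

0.1082 mm/day


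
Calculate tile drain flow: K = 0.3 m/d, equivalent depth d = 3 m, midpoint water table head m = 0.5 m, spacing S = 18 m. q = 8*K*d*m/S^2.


q = 8*K*d*m/S^2
q = 8*0.3*3*0.5/18^2
q = 3.6000 / 324

0.0111 m/d


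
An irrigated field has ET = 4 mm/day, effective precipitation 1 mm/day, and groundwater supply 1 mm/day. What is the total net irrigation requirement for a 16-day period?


Daily deficit = ET - Pe - GW = 4 - 1 - 1 = 2 mm/day
NIR = 2 * 16 = 32 mm

32.0000 mm


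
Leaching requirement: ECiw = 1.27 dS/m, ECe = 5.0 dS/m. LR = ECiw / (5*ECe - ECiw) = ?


LR = ECiw / (5*ECe - ECiw)
LR = 1.27 / (5*5.0 - 1.27)
LR = 1.27 / 23.7300

0.0535


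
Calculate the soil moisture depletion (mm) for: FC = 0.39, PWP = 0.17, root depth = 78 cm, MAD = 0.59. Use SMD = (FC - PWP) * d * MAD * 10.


SMD = (FC - PWP) * d * MAD * 10
SMD = (0.39 - 0.17) * 78 * 0.59 * 10
SMD = 0.2200 * 78 * 0.59 * 10

101.2440 mm


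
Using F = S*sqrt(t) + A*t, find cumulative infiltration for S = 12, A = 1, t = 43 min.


F = S*sqrt(t) + A*t
F = 12*sqrt(43) + 1*43
F = 12*6.557439 + 43

121.6893 mm


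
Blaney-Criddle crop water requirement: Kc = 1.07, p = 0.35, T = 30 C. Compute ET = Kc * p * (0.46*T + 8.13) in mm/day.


ET = Kc * p * (0.46*T + 8.13)
ET = 1.07 * 0.35 * (0.46*30 + 8.13)
ET = 1.07 * 0.35 * 21.9300

8.2128 mm/day


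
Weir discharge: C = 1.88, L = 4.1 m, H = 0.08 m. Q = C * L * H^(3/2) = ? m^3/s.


Q = C * L * H^(3/2) = 1.88 * 4.1 * 0.08^1.5 = 1.88 * 4.1 * 0.022627

0.1744 m^3/s


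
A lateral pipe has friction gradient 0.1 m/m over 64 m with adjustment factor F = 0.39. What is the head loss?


hf = J * L * F = 0.1 * 64 * 0.39 = 2.4960 m

2.4960 m


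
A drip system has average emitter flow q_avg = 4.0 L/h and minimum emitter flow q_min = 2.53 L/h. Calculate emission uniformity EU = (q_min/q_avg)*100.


EU = (q_min/q_avg)*100 = (2.53/4.0)*100 = 63.2500%

63.2500 %


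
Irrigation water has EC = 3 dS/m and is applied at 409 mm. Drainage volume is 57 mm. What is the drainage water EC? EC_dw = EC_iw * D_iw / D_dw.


EC_dw = EC_iw * D_iw / D_dw
EC_dw = 3 * 409 / 57
EC_dw = 1227 / 57

21.5263 dS/m


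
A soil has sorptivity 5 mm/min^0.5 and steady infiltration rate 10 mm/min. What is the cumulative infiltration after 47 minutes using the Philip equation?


F = S*sqrt(t) + A*t
F = 5*sqrt(47) + 10*47
F = 5*6.855655 + 470

504.2783 mm


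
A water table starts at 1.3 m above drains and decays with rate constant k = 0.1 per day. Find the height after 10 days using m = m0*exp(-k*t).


m = m0 * exp(-k*t)
m = 1.3 * exp(-0.1 * 10)
m = 1.3 * exp(-1.0000)

0.4782 m


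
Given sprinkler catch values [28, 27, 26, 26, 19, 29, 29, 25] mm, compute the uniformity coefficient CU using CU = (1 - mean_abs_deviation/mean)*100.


mean = 26.125000 mm
MAD = 2.125000 mm
CU = (1 - 2.125000/26.125000)*100

91.8660 %


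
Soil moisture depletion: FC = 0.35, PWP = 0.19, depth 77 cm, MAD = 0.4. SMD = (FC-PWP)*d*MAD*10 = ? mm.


SMD = (FC - PWP) * d * MAD * 10
SMD = (0.35 - 0.19) * 77 * 0.4 * 10
SMD = 0.1600 * 77 * 0.4 * 10

49.2800 mm


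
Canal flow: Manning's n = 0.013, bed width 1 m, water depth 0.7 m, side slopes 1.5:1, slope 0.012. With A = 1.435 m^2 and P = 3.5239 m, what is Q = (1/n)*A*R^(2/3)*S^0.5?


R = A/P = 1.435/3.5239 = 0.407219
Q = (1/0.013) * 1.435 * 0.407219^(2/3) * 0.012^0.5

6.6433 m^3/s


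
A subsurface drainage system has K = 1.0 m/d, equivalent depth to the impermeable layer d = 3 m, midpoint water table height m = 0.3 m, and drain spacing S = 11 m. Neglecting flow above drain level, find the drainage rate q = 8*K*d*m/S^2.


q = 8*K*d*m/S^2
q = 8*1.0*3*0.3/11^2
q = 7.2000 / 121

0.0595 m/d


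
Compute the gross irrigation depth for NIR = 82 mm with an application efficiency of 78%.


Ea = 78% = 0.78
GID = NIR / Ea = 82 / 0.78 = 105.1282 mm

105.1282 mm


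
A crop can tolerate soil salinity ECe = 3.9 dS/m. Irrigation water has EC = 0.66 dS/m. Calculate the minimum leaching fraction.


LR = ECiw / (5*ECe - ECiw)
LR = 0.66 / (5*3.9 - 0.66)
LR = 0.66 / 18.8400

0.0350


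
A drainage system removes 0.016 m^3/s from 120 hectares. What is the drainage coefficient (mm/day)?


DC = Q * 86400 / (A * 10000) * 1000
DC = 0.016 * 86400 / (120 * 10000) * 1000
DC = 1382400.0000 / 1200000

1.1520 mm/day


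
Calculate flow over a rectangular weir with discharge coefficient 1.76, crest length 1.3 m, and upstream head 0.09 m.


Q = C * L * H^(3/2) = 1.76 * 1.3 * 0.09^1.5 = 1.76 * 1.3 * 0.027000

0.0618 m^3/s


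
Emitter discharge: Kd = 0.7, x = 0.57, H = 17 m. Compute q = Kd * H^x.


q = Kd * H^x = 0.7 * 17^0.57 = 0.7 * 5.027544

3.5193 L/h


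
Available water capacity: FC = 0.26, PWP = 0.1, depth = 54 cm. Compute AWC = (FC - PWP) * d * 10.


AWC = (FC - PWP) * d * 10
AWC = (0.26 - 0.1) * 54 * 10
AWC = 0.1600 * 54 * 10

86.4000 mm


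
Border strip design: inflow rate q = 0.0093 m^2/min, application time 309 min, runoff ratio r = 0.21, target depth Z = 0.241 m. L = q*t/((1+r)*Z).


L = q*t/((1+r)*Z)
L = 0.0093*309/((1+0.21)*0.241)
L = 2.8737/0.29161

9.8546 m


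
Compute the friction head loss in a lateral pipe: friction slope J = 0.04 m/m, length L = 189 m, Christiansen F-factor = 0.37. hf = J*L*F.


hf = J * L * F = 0.04 * 189 * 0.37 = 2.7972 m

2.7972 m


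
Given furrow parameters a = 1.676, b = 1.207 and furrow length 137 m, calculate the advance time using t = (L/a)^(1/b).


t = (L/a)^(1/b)
t = (137/1.676)^(1/1.207)
t = 81.742243^(1/1.207)

38.4116 min


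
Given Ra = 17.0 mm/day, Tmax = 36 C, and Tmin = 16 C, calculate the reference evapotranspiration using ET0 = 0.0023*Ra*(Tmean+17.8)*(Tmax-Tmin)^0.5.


Tmean = (Tmax + Tmin)/2 = (36 + 16)/2 = 26.0
ET0 = 0.0023 * 17.0 * (26.0 + 17.8) * sqrt(36 - 16)
ET0 = 0.0023 * 17.0 * 43.8 * 4.472136

7.6589 mm/day


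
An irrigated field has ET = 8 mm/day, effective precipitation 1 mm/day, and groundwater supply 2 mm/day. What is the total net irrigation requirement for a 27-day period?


Daily deficit = ET - Pe - GW = 8 - 1 - 2 = 5 mm/day
NIR = 5 * 27 = 135 mm

135.0000 mm


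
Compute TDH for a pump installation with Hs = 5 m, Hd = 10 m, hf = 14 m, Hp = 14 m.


TDH = Hs + Hd + hf + Hp = 5 + 10 + 14 + 14 = 43

43 m


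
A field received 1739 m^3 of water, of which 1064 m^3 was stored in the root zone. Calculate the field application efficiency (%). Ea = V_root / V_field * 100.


Ea = V_root / V_field * 100 = 1064 / 1739 * 100 = 61.1846%

61.1846 %


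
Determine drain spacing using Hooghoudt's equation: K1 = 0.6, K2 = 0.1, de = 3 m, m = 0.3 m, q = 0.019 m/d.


S^2 = 8*K2*de*m/q + 4*K1*m^2/q
S^2 = 8*0.1*3*0.3/0.019 + 4*0.6*0.3^2/0.019
S = sqrt(49.2632)

7.0188 m


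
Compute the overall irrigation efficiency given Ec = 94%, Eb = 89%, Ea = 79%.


Ec = 0.94, Eb = 0.89, Ea = 0.79
E = 0.94 * 0.89 * 0.79 * 100 = 66.0914%

66.0914 %


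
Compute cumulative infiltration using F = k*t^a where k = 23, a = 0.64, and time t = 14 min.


F = k * t^a = 23 * 14^0.64
F = 23 * 5.414046

124.5231 mm


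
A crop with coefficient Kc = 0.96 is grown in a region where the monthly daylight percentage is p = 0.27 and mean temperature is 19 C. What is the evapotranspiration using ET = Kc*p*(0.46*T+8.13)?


ET = Kc * p * (0.46*T + 8.13)
ET = 0.96 * 0.27 * (0.46*19 + 8.13)
ET = 0.96 * 0.27 * 16.8700

4.3727 mm/day


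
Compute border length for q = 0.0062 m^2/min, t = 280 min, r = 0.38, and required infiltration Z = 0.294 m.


L = q*t/((1+r)*Z)
L = 0.0062*280/((1+0.38)*0.294)
L = 1.736/0.40572

4.2788 m


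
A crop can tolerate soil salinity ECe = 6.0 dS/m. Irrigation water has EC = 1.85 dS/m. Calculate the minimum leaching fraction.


LR = ECiw / (5*ECe - ECiw)
LR = 1.85 / (5*6.0 - 1.85)
LR = 1.85 / 28.1500

0.0657


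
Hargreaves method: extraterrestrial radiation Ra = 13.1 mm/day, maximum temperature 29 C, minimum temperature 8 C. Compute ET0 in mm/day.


Tmean = (Tmax + Tmin)/2 = (29 + 8)/2 = 18.5
ET0 = 0.0023 * 13.1 * (18.5 + 17.8) * sqrt(29 - 8)
ET0 = 0.0023 * 13.1 * 36.3 * 4.582576

5.0121 mm/day


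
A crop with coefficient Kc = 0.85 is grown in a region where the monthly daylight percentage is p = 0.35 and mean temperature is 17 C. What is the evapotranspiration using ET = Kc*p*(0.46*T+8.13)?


ET = Kc * p * (0.46*T + 8.13)
ET = 0.85 * 0.35 * (0.46*17 + 8.13)
ET = 0.85 * 0.35 * 15.9500

4.7451 mm/day


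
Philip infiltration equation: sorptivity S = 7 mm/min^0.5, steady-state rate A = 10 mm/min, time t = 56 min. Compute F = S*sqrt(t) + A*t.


F = S*sqrt(t) + A*t
F = 7*sqrt(56) + 10*56
F = 7*7.483315 + 560

612.3832 mm


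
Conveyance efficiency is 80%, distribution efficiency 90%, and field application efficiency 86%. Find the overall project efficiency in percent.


Ec = 0.8, Eb = 0.9, Ea = 0.86
E = 0.8 * 0.9 * 0.86 * 100 = 61.9200%

61.9200 %


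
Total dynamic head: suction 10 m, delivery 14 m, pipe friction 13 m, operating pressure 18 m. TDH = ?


TDH = Hs + Hd + hf + Hp = 10 + 14 + 13 + 18 = 55

55 m


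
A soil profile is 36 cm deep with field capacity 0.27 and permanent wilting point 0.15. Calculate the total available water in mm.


AWC = (FC - PWP) * d * 10
AWC = (0.27 - 0.15) * 36 * 10
AWC = 0.1200 * 36 * 10

43.2000 mm


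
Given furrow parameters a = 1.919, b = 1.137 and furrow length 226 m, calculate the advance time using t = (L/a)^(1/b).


t = (L/a)^(1/b)
t = (226/1.919)^(1/1.137)
t = 117.769672^(1/1.137)

66.2963 min


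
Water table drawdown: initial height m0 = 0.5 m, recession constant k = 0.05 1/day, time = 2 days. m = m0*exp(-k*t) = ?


m = m0 * exp(-k*t)
m = 0.5 * exp(-0.05 * 2)
m = 0.5 * exp(-0.1000)

0.4524 m


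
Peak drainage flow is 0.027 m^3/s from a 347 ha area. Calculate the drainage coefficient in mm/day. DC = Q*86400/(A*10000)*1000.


DC = Q * 86400 / (A * 10000) * 1000
DC = 0.027 * 86400 / (347 * 10000) * 1000
DC = 2332800.0000 / 3470000

0.6723 mm/day


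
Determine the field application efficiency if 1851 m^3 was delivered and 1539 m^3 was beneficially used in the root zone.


Ea = V_root / V_field * 100 = 1539 / 1851 * 100 = 83.1442%

83.1442 %


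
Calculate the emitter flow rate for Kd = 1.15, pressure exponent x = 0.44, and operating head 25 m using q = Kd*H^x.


q = Kd * H^x = 1.15 * 25^0.44 = 1.15 * 4.121863

4.7401 L/h


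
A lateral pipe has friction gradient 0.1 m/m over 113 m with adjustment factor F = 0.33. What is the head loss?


hf = J * L * F = 0.1 * 113 * 0.33 = 3.7290 m

3.7290 m


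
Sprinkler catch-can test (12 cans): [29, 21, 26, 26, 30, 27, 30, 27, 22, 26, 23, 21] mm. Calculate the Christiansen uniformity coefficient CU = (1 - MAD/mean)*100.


mean = 25.666667 mm
MAD = 2.611111 mm
CU = (1 - 2.611111/25.666667)*100

89.8268 %


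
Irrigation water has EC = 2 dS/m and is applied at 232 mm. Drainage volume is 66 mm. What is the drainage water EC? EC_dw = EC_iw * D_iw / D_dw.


EC_dw = EC_iw * D_iw / D_dw
EC_dw = 2 * 232 / 66
EC_dw = 464 / 66

7.0303 dS/m


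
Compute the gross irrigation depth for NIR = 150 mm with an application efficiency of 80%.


Ea = 80% = 0.8
GID = NIR / Ea = 150 / 0.8 = 187.5000 mm

187.5000 mm


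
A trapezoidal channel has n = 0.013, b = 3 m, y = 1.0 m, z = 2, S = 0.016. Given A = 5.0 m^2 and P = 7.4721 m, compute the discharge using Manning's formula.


R = A/P = 5.0/7.4721 = 0.669156
Q = (1/0.013) * 5.0 * 0.669156^(2/3) * 0.016^0.5

37.2196 m^3/s


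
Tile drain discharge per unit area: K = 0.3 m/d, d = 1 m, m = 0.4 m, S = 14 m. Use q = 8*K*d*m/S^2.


q = 8*K*d*m/S^2
q = 8*0.3*1*0.4/14^2
q = 0.9600 / 196

0.0049 m/d


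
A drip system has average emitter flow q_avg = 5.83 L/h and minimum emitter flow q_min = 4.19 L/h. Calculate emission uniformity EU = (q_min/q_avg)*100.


EU = (q_min/q_avg)*100 = (4.19/5.83)*100 = 71.8696%

71.8696 %


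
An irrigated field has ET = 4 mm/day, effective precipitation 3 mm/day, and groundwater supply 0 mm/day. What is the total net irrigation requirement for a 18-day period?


Daily deficit = ET - Pe - GW = 4 - 3 - 0 = 1 mm/day
NIR = 1 * 18 = 18 mm

18.0000 mm


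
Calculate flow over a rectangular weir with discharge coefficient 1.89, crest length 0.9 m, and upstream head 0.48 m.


Q = C * L * H^(3/2) = 1.89 * 0.9 * 0.48^1.5 = 1.89 * 0.9 * 0.332554

0.5657 m^3/s


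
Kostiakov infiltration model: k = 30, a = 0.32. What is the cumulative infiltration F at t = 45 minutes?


F = k * t^a = 30 * 45^0.32
F = 30 * 3.380866

101.4260 mm


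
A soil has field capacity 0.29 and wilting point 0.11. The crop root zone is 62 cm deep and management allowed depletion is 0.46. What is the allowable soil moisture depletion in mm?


SMD = (FC - PWP) * d * MAD * 10
SMD = (0.29 - 0.11) * 62 * 0.46 * 10
SMD = 0.1800 * 62 * 0.46 * 10

51.3360 mm


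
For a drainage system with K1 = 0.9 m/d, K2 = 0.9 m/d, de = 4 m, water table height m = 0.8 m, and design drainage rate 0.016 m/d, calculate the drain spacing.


S^2 = 8*K2*de*m/q + 4*K1*m^2/q
S^2 = 8*0.9*4*0.8/0.016 + 4*0.9*0.8^2/0.016
S = sqrt(1584.0000)

39.7995 m


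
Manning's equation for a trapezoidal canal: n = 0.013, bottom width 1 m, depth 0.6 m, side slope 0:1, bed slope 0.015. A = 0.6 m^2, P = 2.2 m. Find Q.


R = A/P = 0.6/2.2 = 0.272727
Q = (1/0.013) * 0.6 * 0.272727^(2/3) * 0.015^0.5

2.3772 m^3/s


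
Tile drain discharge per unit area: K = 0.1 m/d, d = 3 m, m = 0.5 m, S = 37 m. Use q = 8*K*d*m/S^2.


q = 8*K*d*m/S^2
q = 8*0.1*3*0.5/37^2
q = 1.2000 / 1369

8.7655e-04 m/d


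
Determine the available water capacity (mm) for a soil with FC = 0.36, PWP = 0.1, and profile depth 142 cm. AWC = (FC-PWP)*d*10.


AWC = (FC - PWP) * d * 10
AWC = (0.36 - 0.1) * 142 * 10
AWC = 0.2600 * 142 * 10

369.2000 mm


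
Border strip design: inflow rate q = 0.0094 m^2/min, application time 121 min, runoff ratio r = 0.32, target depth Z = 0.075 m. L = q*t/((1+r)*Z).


L = q*t/((1+r)*Z)
L = 0.0094*121/((1+0.32)*0.075)
L = 1.1374/0.099

11.4889 m


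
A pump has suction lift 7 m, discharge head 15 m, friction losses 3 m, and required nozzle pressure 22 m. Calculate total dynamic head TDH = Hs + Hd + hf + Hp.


TDH = Hs + Hd + hf + Hp = 7 + 15 + 3 + 22 = 47

47 m


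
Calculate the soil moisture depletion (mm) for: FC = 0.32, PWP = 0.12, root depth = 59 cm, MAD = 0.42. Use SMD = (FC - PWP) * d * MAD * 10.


SMD = (FC - PWP) * d * MAD * 10
SMD = (0.32 - 0.12) * 59 * 0.42 * 10
SMD = 0.2000 * 59 * 0.42 * 10

49.5600 mm


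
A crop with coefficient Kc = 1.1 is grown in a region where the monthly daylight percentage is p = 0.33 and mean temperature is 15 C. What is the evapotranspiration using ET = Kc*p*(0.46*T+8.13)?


ET = Kc * p * (0.46*T + 8.13)
ET = 1.1 * 0.33 * (0.46*15 + 8.13)
ET = 1.1 * 0.33 * 15.0300

5.4559 mm/day


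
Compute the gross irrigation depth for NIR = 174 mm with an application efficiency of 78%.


Ea = 78% = 0.78
GID = NIR / Ea = 174 / 0.78 = 223.0769 mm

223.0769 mm


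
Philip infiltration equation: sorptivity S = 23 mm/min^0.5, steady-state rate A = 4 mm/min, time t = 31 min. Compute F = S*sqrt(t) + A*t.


F = S*sqrt(t) + A*t
F = 23*sqrt(31) + 4*31
F = 23*5.567764 + 124

252.0586 mm


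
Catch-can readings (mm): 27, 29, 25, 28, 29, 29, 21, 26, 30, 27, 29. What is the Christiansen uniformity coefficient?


mean = 27.272727 mm
MAD = 1.884298 mm
CU = (1 - 1.884298/27.272727)*100

93.0909 %


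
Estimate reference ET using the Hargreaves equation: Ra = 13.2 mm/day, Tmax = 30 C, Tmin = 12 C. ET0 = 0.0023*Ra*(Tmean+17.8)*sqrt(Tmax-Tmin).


Tmean = (Tmax + Tmin)/2 = (30 + 12)/2 = 21.0
ET0 = 0.0023 * 13.2 * (21.0 + 17.8) * sqrt(30 - 12)
ET0 = 0.0023 * 13.2 * 38.8 * 4.242641

4.9977 mm/day


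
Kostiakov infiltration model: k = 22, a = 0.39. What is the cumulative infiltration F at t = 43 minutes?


F = k * t^a = 22 * 43^0.39
F = 22 * 4.335635

95.3840 mm


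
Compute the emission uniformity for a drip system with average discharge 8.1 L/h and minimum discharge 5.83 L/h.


EU = (q_min/q_avg)*100 = (5.83/8.1)*100 = 71.9753%

71.9753 %


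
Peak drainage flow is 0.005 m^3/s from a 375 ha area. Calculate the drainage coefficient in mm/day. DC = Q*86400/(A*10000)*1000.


DC = Q * 86400 / (A * 10000) * 1000
DC = 0.005 * 86400 / (375 * 10000) * 1000
DC = 432000.0000 / 3750000

0.1152 mm/day


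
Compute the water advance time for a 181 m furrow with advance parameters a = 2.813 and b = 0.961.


t = (L/a)^(1/b)
t = (181/2.813)^(1/0.961)
t = 64.344117^(1/0.961)

76.1909 min


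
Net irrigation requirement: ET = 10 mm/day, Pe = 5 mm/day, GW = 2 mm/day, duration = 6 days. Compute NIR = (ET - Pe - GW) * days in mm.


Daily deficit = ET - Pe - GW = 10 - 5 - 2 = 3 mm/day
NIR = 3 * 6 = 18 mm

18.0000 mm


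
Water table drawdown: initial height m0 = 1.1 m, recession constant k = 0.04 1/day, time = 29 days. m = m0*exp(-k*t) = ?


m = m0 * exp(-k*t)
m = 1.1 * exp(-0.04 * 29)
m = 1.1 * exp(-1.1600)

0.3448 m


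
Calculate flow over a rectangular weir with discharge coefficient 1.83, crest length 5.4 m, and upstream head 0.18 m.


Q = C * L * H^(3/2) = 1.83 * 5.4 * 0.18^1.5 = 1.83 * 5.4 * 0.076368

0.7547 m^3/s


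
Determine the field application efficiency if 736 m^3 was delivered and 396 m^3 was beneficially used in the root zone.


Ea = V_root / V_field * 100 = 396 / 736 * 100 = 53.8043%

53.8043 %


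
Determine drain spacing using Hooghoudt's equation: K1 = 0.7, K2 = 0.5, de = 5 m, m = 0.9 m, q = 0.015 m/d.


S^2 = 8*K2*de*m/q + 4*K1*m^2/q
S^2 = 8*0.5*5*0.9/0.015 + 4*0.7*0.9^2/0.015
S = sqrt(1351.2000)

36.7587 m


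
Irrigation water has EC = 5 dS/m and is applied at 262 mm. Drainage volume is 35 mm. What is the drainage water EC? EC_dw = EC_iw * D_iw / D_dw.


EC_dw = EC_iw * D_iw / D_dw
EC_dw = 5 * 262 / 35
EC_dw = 1310 / 35

37.4286 dS/m


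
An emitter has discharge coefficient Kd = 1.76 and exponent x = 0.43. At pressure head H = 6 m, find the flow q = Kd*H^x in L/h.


q = Kd * H^x = 1.76 * 6^0.43 = 1.76 * 2.160753

3.8029 L/h


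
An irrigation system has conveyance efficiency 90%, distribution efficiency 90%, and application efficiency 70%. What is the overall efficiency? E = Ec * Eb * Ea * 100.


Ec = 0.9, Eb = 0.9, Ea = 0.7
E = 0.9 * 0.9 * 0.7 * 100 = 56.7000%

56.7000 %


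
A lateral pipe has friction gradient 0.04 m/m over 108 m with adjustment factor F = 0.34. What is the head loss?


hf = J * L * F = 0.04 * 108 * 0.34 = 1.4688 m

1.4688 m


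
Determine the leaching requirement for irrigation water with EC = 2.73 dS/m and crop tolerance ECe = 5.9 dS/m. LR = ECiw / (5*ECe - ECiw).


LR = ECiw / (5*ECe - ECiw)
LR = 2.73 / (5*5.9 - 2.73)
LR = 2.73 / 26.7700

0.1020


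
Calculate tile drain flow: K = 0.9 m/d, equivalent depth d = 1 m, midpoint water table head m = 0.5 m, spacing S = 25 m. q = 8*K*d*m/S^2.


q = 8*K*d*m/S^2
q = 8*0.9*1*0.5/25^2
q = 3.6000 / 625

0.0058 m/d


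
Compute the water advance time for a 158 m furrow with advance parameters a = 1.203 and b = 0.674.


t = (L/a)^(1/b)
t = (158/1.203)^(1/0.674)
t = 131.338321^(1/0.674)

1389.9976 min


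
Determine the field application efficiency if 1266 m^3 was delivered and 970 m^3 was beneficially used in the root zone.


Ea = V_root / V_field * 100 = 970 / 1266 * 100 = 76.6193%

76.6193 %


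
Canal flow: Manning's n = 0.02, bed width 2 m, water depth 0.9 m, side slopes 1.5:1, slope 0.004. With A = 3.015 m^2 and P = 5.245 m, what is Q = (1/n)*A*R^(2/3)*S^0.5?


R = A/P = 3.015/5.245 = 0.574833
Q = (1/0.02) * 3.015 * 0.574833^(2/3) * 0.004^0.5

6.5915 m^3/s


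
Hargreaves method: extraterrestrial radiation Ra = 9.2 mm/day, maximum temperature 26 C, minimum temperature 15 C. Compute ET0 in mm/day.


Tmean = (Tmax + Tmin)/2 = (26 + 15)/2 = 20.5
ET0 = 0.0023 * 9.2 * (20.5 + 17.8) * sqrt(26 - 15)
ET0 = 0.0023 * 9.2 * 38.3 * 3.316625

2.6879 mm/day


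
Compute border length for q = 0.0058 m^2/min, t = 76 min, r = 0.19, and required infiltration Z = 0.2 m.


L = q*t/((1+r)*Z)
L = 0.0058*76/((1+0.19)*0.2)
L = 0.4408/0.238

1.8521 m


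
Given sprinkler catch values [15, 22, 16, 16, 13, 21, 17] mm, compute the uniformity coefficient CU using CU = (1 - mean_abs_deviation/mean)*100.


mean = 17.142857 mm
MAD = 2.489796 mm
CU = (1 - 2.489796/17.142857)*100

85.4762 %


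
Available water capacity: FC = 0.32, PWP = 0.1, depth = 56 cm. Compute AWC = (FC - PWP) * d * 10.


AWC = (FC - PWP) * d * 10
AWC = (0.32 - 0.1) * 56 * 10
AWC = 0.2200 * 56 * 10

123.2000 mm


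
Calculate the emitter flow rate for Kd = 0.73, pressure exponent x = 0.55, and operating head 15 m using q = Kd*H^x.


q = Kd * H^x = 0.73 * 15^0.55 = 0.73 * 4.434556

3.2372 L/h


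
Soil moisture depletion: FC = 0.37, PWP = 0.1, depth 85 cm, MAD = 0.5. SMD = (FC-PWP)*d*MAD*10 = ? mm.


SMD = (FC - PWP) * d * MAD * 10
SMD = (0.37 - 0.1) * 85 * 0.5 * 10
SMD = 0.2700 * 85 * 0.5 * 10

114.7500 mm


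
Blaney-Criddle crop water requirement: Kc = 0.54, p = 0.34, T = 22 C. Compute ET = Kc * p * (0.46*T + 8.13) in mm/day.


ET = Kc * p * (0.46*T + 8.13)
ET = 0.54 * 0.34 * (0.46*22 + 8.13)
ET = 0.54 * 0.34 * 18.2500

3.3507 mm/day


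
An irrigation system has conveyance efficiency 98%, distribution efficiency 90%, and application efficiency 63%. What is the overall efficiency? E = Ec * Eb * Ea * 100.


Ec = 0.98, Eb = 0.9, Ea = 0.63
E = 0.98 * 0.9 * 0.63 * 100 = 55.5660%

55.5660 %


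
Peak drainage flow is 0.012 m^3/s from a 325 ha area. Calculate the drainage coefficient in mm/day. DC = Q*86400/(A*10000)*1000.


DC = Q * 86400 / (A * 10000) * 1000
DC = 0.012 * 86400 / (325 * 10000) * 1000
DC = 1036800.0000 / 3250000

0.3190 mm/day
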